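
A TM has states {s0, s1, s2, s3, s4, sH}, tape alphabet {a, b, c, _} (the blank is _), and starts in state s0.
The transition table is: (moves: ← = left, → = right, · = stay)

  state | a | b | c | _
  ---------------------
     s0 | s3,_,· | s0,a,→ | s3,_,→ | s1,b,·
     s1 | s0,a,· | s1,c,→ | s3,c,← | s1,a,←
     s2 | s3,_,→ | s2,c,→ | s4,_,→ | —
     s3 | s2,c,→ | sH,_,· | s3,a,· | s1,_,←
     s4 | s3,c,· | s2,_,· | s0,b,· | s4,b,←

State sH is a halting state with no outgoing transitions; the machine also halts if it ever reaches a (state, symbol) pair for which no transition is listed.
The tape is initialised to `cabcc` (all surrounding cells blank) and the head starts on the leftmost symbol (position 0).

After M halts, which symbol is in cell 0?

_

s0 | [c]abcc___   read c → write _, move →, go to s3
s3 | _[a]bcc___   read a → write c, move →, go to s2
s2 | _c[b]cc___   read b → write c, move →, go to s2
s2 | _cc[c]c___   read c → write _, move →, go to s4
s4 | _cc_[c]___   read c → write b, move ·, go to s0
s0 | _cc_[b]___   read b → write a, move →, go to s0
s0 | _cc_a[_]__   read _ → write b, move ·, go to s1
s1 | _cc_a[b]__   read b → write c, move →, go to s1
s1 | _cc_ac[_]_   read _ → write a, move ←, go to s1
s1 | _cc_a[c]a_   read c → write c, move ←, go to s3
s3 | _cc_[a]ca_   read a → write c, move →, go to s2
s2 | _cc_c[c]a_   read c → write _, move →, go to s4
s4 | _cc_c_[a]_   read a → write c, move ·, go to s3
s3 | _cc_c_[c]_   read c → write a, move ·, go to s3
s3 | _cc_c_[a]_   read a → write c, move →, go to s2
s2 | _cc_c_c[_]
Cell 0 holds _ when M halts.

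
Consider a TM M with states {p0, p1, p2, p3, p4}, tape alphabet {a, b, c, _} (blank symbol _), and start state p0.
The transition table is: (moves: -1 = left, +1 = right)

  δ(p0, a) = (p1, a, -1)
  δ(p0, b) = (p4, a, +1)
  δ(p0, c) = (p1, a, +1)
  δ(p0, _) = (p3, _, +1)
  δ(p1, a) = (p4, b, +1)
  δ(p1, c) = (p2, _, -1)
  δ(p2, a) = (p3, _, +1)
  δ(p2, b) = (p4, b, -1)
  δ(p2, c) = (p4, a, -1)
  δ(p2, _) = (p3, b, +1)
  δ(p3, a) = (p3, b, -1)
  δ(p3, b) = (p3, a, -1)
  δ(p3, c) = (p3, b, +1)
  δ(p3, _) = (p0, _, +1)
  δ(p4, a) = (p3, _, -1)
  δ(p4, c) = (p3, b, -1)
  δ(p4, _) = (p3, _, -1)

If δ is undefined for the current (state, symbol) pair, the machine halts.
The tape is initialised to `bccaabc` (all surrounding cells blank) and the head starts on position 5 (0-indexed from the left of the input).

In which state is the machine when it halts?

p1

state=p0 head=5 tape=_bccaa[b]c   (p0,b)→(p4,a,+1)
state=p4 head=6 tape=_bccaaa[c]   (p4,c)→(p3,b,-1)
state=p3 head=5 tape=_bccaa[a]b   (p3,a)→(p3,b,-1)
state=p3 head=4 tape=_bcca[a]bb   (p3,a)→(p3,b,-1)
state=p3 head=3 tape=_bcc[a]bbb   (p3,a)→(p3,b,-1)
state=p3 head=2 tape=_bc[c]bbbb   (p3,c)→(p3,b,+1)
state=p3 head=3 tape=_bcb[b]bbb   (p3,b)→(p3,a,-1)
state=p3 head=2 tape=_bc[b]abbb   (p3,b)→(p3,a,-1)
state=p3 head=1 tape=_b[c]aabbb   (p3,c)→(p3,b,+1)
state=p3 head=2 tape=_bb[a]abbb   (p3,a)→(p3,b,-1)
state=p3 head=1 tape=_b[b]babbb   (p3,b)→(p3,a,-1)
state=p3 head=0 tape=_[b]ababbb   (p3,b)→(p3,a,-1)
state=p3 head=-1 tape=[_]aababbb   (p3,_)→(p0,_,+1)
state=p0 head=0 tape=_[a]ababbb   (p0,a)→(p1,a,-1)
state=p1 head=-1 tape=[_]aababbb
No transition is defined for (p1, _); M halts in state p1.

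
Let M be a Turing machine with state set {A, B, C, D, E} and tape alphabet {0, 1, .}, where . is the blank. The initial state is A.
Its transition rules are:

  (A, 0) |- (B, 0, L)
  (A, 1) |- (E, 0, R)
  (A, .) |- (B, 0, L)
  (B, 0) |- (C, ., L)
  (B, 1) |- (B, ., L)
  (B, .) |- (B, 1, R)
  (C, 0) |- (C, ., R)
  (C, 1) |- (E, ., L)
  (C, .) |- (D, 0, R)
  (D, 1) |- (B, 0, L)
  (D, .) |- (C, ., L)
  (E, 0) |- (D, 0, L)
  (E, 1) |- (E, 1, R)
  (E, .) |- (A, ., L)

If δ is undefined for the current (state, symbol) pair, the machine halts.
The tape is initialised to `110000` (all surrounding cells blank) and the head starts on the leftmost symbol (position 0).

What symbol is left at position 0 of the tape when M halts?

0

state=A head=0 tape=.[1]10000   (A,1)→(E,0,R)
state=E head=1 tape=.0[1]0000   (E,1)→(E,1,R)
state=E head=2 tape=.01[0]000   (E,0)→(D,0,L)
state=D head=1 tape=.0[1]0000   (D,1)→(B,0,L)
state=B head=0 tape=.[0]00000   (B,0)→(C,.,L)
state=C head=-1 tape=[.].00000   (C,.)→(D,0,R)
state=D head=0 tape=0[.]00000   (D,.)→(C,.,L)
state=C head=-1 tape=[0].00000   (C,0)→(C,.,R)
state=C head=0 tape=.[.]00000   (C,.)→(D,0,R)
state=D head=1 tape=.0[0]0000
Cell 0 holds 0 when M halts.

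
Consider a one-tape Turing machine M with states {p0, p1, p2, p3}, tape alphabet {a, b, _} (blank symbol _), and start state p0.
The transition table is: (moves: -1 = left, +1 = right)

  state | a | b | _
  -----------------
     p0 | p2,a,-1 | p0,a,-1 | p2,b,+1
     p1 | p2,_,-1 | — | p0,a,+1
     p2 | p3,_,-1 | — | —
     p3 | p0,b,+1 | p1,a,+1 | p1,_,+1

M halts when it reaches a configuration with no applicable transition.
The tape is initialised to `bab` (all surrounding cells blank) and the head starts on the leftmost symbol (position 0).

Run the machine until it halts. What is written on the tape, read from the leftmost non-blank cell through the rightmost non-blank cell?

p0 | _[b]ab__   read b → write a, move -1, go to p0
p0 | [_]aab__   read _ → write b, move +1, go to p2
p2 | b[a]ab__   read a → write _, move -1, go to p3
p3 | [b]_ab__   read b → write a, move +1, go to p1
p1 | a[_]ab__   read _ → write a, move +1, go to p0
p0 | aa[a]b__   read a → write a, move -1, go to p2
p2 | a[a]ab__   read a → write _, move -1, go to p3
p3 | [a]_ab__   read a → write b, move +1, go to p0
p0 | b[_]ab__   read _ → write b, move +1, go to p2
p2 | bb[a]b__   read a → write _, move -1, go to p3
p3 | b[b]_b__   read b → write a, move +1, go to p1
p1 | ba[_]b__   read _ → write a, move +1, go to p0
p0 | baa[b]__   read b → write a, move -1, go to p0
p0 | ba[a]a__   read a → write a, move -1, go to p2
p2 | b[a]aa__   read a → write _, move -1, go to p3
p3 | [b]_aa__   read b → write a, move +1, go to p1
p1 | a[_]aa__   read _ → write a, move +1, go to p0
p0 | aa[a]a__   read a → write a, move -1, go to p2
p2 | a[a]aa__   read a → write _, move -1, go to p3
p3 | [a]_aa__   read a → write b, move +1, go to p0
p0 | b[_]aa__   read _ → write b, move +1, go to p2
p2 | bb[a]a__   read a → write _, move -1, go to p3
p3 | b[b]_a__   read b → write a, move +1, go to p1
p1 | ba[_]a__   read _ → write a, move +1, go to p0
p0 | baa[a]__   read a → write a, move -1, go to p2
p2 | ba[a]a__   read a → write _, move -1, go to p3
p3 | b[a]_a__   read a → write b, move +1, go to p0
p0 | bb[_]a__   read _ → write b, move +1, go to p2
p2 | bbb[a]__   read a → write _, move -1, go to p3
p3 | bb[b]___   read b → write a, move +1, go to p1
p1 | bba[_]__   read _ → write a, move +1, go to p0
p0 | bbaa[_]_   read _ → write b, move +1, go to p2
p2 | bbaab[_]
The non-blank tape span at halt is bbaab.

bbaab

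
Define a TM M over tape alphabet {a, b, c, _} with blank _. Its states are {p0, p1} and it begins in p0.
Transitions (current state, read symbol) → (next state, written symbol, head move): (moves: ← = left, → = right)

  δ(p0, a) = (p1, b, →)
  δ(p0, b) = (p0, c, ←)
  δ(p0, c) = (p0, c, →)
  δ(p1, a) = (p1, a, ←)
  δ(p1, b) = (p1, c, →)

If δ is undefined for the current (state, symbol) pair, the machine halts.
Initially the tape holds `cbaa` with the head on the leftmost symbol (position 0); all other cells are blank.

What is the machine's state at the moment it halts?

p0 | [c]baa   read c → write c, move →, go to p0
p0 | c[b]aa   read b → write c, move ←, go to p0
p0 | [c]caa   read c → write c, move →, go to p0
p0 | c[c]aa   read c → write c, move →, go to p0
p0 | cc[a]a   read a → write b, move →, go to p1
p1 | ccb[a]   read a → write a, move ←, go to p1
p1 | cc[b]a   read b → write c, move →, go to p1
p1 | ccc[a]   read a → write a, move ←, go to p1
p1 | cc[c]a
No transition is defined for (p1, c); M halts in state p1.

p1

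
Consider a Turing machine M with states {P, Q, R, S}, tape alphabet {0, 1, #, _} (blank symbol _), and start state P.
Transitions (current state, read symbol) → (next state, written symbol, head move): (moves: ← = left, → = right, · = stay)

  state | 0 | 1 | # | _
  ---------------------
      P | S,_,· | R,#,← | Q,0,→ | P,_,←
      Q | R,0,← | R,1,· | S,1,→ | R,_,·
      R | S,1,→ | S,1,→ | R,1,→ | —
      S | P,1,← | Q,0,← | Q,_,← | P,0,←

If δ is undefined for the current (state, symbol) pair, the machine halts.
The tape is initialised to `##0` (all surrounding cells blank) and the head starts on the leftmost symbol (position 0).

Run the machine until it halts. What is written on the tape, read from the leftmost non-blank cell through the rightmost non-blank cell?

#01

state=P head=0 tape=_[#]#0   (P,#)→(Q,0,→)
state=Q head=1 tape=_0[#]0   (Q,#)→(S,1,→)
state=S head=2 tape=_01[0]   (S,0)→(P,1,←)
state=P head=1 tape=_0[1]1   (P,1)→(R,#,←)
state=R head=0 tape=_[0]#1   (R,0)→(S,1,→)
state=S head=1 tape=_1[#]1   (S,#)→(Q,_,←)
state=Q head=0 tape=_[1]_1   (Q,1)→(R,1,·)
state=R head=0 tape=_[1]_1   (R,1)→(S,1,→)
state=S head=1 tape=_1[_]1   (S,_)→(P,0,←)
state=P head=0 tape=_[1]01   (P,1)→(R,#,←)
state=R head=-1 tape=[_]#01
The non-blank tape span at halt is #01.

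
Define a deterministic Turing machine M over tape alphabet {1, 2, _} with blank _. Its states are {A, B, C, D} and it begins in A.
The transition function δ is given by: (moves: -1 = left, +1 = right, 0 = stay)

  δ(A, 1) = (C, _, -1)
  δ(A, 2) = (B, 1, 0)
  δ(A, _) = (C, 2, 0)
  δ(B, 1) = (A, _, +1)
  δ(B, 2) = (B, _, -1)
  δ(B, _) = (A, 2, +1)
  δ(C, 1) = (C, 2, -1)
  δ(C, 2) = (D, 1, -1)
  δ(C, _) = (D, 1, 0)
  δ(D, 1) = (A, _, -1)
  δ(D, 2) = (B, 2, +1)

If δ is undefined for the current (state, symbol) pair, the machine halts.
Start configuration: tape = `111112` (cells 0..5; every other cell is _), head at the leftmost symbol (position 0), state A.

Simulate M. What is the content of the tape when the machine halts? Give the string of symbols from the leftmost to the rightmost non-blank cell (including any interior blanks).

1__11112

state=A head=0 tape=___[1]11112   (A,1)→(C,_,-1)
state=C head=-1 tape=__[_]_11112   (C,_)→(D,1,0)
state=D head=-1 tape=__[1]_11112   (D,1)→(A,_,-1)
state=A head=-2 tape=_[_]__11112   (A,_)→(C,2,0)
state=C head=-2 tape=_[2]__11112   (C,2)→(D,1,-1)
state=D head=-3 tape=[_]1__11112
The non-blank tape span at halt is 1__11112.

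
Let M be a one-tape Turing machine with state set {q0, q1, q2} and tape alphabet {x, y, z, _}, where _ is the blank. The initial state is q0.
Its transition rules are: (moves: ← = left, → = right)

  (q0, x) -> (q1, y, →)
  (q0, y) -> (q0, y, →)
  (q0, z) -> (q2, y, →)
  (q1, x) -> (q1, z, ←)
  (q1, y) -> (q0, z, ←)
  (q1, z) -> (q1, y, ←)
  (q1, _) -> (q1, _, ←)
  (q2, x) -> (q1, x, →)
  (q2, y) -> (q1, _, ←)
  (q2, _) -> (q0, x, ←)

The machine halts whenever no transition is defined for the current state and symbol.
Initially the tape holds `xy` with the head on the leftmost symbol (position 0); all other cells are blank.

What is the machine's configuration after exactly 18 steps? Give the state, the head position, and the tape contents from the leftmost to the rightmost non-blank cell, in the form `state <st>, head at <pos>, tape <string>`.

q0 | [x]y___   read x → write y, move →, go to q1
q1 | y[y]___   read y → write z, move ←, go to q0
q0 | [y]z___   read y → write y, move →, go to q0
q0 | y[z]___   read z → write y, move →, go to q2
q2 | yy[_]__   read _ → write x, move ←, go to q0
q0 | y[y]x__   read y → write y, move →, go to q0
q0 | yy[x]__   read x → write y, move →, go to q1
q1 | yyy[_]_   read _ → write _, move ←, go to q1
q1 | yy[y]__   read y → write z, move ←, go to q0
q0 | y[y]z__   read y → write y, move →, go to q0
q0 | yy[z]__   read z → write y, move →, go to q2
q2 | yyy[_]_   read _ → write x, move ←, go to q0
q0 | yy[y]x_   read y → write y, move →, go to q0
q0 | yyy[x]_   read x → write y, move →, go to q1
q1 | yyyy[_]   read _ → write _, move ←, go to q1
q1 | yyy[y]_   read y → write z, move ←, go to q0
q0 | yy[y]z_   read y → write y, move →, go to q0
q0 | yyy[z]_   read z → write y, move →, go to q2
q2 | yyyy[_]
After 18 steps: state q2, head at 4, tape yyyy.

state q2, head at 4, tape yyyy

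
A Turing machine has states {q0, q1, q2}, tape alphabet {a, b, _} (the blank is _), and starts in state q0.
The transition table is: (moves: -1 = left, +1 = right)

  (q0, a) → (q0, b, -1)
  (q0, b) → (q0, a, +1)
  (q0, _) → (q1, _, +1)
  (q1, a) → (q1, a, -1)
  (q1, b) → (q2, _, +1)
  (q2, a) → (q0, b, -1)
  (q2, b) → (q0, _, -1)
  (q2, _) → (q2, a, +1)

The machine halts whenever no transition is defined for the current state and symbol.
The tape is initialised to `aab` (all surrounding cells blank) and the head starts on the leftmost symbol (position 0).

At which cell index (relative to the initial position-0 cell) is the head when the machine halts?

2

state=q0 head=0 tape=_[a]ab   (q0,a)→(q0,b,-1)
state=q0 head=-1 tape=[_]bab   (q0,_)→(q1,_,+1)
state=q1 head=0 tape=_[b]ab   (q1,b)→(q2,_,+1)
state=q2 head=1 tape=__[a]b   (q2,a)→(q0,b,-1)
state=q0 head=0 tape=_[_]bb   (q0,_)→(q1,_,+1)
state=q1 head=1 tape=__[b]b   (q1,b)→(q2,_,+1)
state=q2 head=2 tape=___[b]   (q2,b)→(q0,_,-1)
state=q0 head=1 tape=__[_]_   (q0,_)→(q1,_,+1)
state=q1 head=2 tape=___[_]
At halt the head is at cell 2.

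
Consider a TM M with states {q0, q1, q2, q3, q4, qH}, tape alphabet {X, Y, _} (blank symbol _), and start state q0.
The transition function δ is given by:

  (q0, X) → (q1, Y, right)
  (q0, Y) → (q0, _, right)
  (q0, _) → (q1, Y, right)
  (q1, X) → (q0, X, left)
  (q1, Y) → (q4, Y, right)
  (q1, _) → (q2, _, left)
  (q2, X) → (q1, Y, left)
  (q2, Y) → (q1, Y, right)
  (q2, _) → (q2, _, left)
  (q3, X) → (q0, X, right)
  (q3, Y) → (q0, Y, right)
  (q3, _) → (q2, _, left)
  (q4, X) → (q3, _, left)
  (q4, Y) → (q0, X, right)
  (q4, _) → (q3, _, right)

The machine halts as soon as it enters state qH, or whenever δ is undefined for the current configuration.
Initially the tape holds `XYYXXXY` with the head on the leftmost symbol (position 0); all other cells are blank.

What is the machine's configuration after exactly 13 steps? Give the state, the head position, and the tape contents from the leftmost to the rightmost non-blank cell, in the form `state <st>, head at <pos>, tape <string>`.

state q2, head at 7, tape YYX__YY

state=q0 head=0 tape=[X]YYXXXY__   (q0,X)→(q1,Y,right)
state=q1 head=1 tape=Y[Y]YXXXY__   (q1,Y)→(q4,Y,right)
state=q4 head=2 tape=YY[Y]XXXY__   (q4,Y)→(q0,X,right)
state=q0 head=3 tape=YYX[X]XXY__   (q0,X)→(q1,Y,right)
state=q1 head=4 tape=YYXY[X]XY__   (q1,X)→(q0,X,left)
state=q0 head=3 tape=YYX[Y]XXY__   (q0,Y)→(q0,_,right)
state=q0 head=4 tape=YYX_[X]XY__   (q0,X)→(q1,Y,right)
state=q1 head=5 tape=YYX_Y[X]Y__   (q1,X)→(q0,X,left)
state=q0 head=4 tape=YYX_[Y]XY__   (q0,Y)→(q0,_,right)
state=q0 head=5 tape=YYX__[X]Y__   (q0,X)→(q1,Y,right)
state=q1 head=6 tape=YYX__Y[Y]__   (q1,Y)→(q4,Y,right)
state=q4 head=7 tape=YYX__YY[_]_   (q4,_)→(q3,_,right)
state=q3 head=8 tape=YYX__YY_[_]   (q3,_)→(q2,_,left)
state=q2 head=7 tape=YYX__YY[_]_
After 13 steps: state q2, head at 7, tape YYX__YY.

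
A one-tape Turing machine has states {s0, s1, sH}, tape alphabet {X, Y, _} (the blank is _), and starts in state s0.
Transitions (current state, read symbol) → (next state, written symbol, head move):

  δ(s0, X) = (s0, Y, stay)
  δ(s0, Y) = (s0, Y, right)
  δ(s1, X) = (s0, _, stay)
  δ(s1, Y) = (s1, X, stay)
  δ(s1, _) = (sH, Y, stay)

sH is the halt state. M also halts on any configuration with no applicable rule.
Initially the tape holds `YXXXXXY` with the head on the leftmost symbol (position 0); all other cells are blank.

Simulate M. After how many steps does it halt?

12

state=s0 head=0 tape=[Y]XXXXXY_   (s0,Y)→(s0,Y,right)
state=s0 head=1 tape=Y[X]XXXXY_   (s0,X)→(s0,Y,stay)
state=s0 head=1 tape=Y[Y]XXXXY_   (s0,Y)→(s0,Y,right)
state=s0 head=2 tape=YY[X]XXXY_   (s0,X)→(s0,Y,stay)
state=s0 head=2 tape=YY[Y]XXXY_   (s0,Y)→(s0,Y,right)
state=s0 head=3 tape=YYY[X]XXY_   (s0,X)→(s0,Y,stay)
state=s0 head=3 tape=YYY[Y]XXY_   (s0,Y)→(s0,Y,right)
state=s0 head=4 tape=YYYY[X]XY_   (s0,X)→(s0,Y,stay)
state=s0 head=4 tape=YYYY[Y]XY_   (s0,Y)→(s0,Y,right)
state=s0 head=5 tape=YYYYY[X]Y_   (s0,X)→(s0,Y,stay)
state=s0 head=5 tape=YYYYY[Y]Y_   (s0,Y)→(s0,Y,right)
state=s0 head=6 tape=YYYYYY[Y]_   (s0,Y)→(s0,Y,right)
state=s0 head=7 tape=YYYYYYY[_]
M halts after 12 transitions.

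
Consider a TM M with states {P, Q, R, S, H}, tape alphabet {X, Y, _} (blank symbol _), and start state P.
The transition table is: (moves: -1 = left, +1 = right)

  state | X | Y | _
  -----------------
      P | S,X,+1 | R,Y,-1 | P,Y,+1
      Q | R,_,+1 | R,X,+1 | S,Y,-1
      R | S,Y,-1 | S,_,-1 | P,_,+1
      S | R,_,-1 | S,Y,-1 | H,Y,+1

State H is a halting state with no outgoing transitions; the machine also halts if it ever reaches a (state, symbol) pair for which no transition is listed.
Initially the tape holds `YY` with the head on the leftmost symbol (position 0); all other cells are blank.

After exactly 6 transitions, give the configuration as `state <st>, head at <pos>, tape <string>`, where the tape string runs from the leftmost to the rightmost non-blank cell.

state P, head at 0, tape YY

P | _[Y]Y   read Y → write Y, move -1, go to R
R | [_]YY   read _ → write _, move +1, go to P
P | _[Y]Y   read Y → write Y, move -1, go to R
R | [_]YY   read _ → write _, move +1, go to P
P | _[Y]Y   read Y → write Y, move -1, go to R
R | [_]YY   read _ → write _, move +1, go to P
P | _[Y]Y
After 6 steps: state P, head at 0, tape YY.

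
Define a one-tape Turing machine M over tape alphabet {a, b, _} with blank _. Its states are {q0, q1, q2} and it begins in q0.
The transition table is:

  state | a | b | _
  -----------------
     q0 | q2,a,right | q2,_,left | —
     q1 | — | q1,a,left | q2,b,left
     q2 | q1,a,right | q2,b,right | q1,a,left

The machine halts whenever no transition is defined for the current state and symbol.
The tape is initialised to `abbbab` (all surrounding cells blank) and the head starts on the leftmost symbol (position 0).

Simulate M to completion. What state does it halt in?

state=q0 head=0 tape=[a]bbbab   (q0,a)→(q2,a,right)
state=q2 head=1 tape=a[b]bbab   (q2,b)→(q2,b,right)
state=q2 head=2 tape=ab[b]bab   (q2,b)→(q2,b,right)
state=q2 head=3 tape=abb[b]ab   (q2,b)→(q2,b,right)
state=q2 head=4 tape=abbb[a]b   (q2,a)→(q1,a,right)
state=q1 head=5 tape=abbba[b]   (q1,b)→(q1,a,left)
state=q1 head=4 tape=abbb[a]a
No transition is defined for (q1, a); M halts in state q1.

q1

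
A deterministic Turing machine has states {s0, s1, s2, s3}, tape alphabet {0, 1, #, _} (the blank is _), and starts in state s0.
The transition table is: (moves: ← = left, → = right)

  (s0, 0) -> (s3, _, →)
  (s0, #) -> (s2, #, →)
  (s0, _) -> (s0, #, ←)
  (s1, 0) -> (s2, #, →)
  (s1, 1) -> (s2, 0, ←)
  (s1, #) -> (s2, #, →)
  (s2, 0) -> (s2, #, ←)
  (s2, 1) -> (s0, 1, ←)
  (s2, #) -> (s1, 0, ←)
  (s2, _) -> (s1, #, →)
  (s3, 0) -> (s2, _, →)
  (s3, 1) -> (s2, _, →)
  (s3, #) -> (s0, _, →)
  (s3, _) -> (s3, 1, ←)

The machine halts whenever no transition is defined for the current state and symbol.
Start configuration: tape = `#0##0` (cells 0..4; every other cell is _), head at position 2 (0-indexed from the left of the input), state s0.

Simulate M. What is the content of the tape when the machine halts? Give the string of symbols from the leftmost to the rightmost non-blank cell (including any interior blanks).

s0 | _#0[#]#0   read # → write #, move →, go to s2
s2 | _#0#[#]0   read # → write 0, move ←, go to s1
s1 | _#0[#]00   read # → write #, move →, go to s2
s2 | _#0#[0]0   read 0 → write #, move ←, go to s2
s2 | _#0[#]#0   read # → write 0, move ←, go to s1
s1 | _#[0]0#0   read 0 → write #, move →, go to s2
s2 | _##[0]#0   read 0 → write #, move ←, go to s2
s2 | _#[#]##0   read # → write 0, move ←, go to s1
s1 | _[#]0##0   read # → write #, move →, go to s2
s2 | _#[0]##0   read 0 → write #, move ←, go to s2
s2 | _[#]###0   read # → write 0, move ←, go to s1
s1 | [_]0###0
The non-blank tape span at halt is 0###0.

0###0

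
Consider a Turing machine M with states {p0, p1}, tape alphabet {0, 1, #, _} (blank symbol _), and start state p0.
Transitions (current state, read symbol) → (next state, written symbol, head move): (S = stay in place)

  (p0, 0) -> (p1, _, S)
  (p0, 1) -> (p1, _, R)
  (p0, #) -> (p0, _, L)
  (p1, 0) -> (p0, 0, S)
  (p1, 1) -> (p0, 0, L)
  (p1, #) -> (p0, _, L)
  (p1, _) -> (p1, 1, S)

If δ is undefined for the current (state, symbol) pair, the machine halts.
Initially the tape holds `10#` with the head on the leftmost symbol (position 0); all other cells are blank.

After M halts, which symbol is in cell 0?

_

state=p0 head=0 tape=[1]0#   (p0,1)→(p1,_,R)
state=p1 head=1 tape=_[0]#   (p1,0)→(p0,0,S)
state=p0 head=1 tape=_[0]#   (p0,0)→(p1,_,S)
state=p1 head=1 tape=_[_]#   (p1,_)→(p1,1,S)
state=p1 head=1 tape=_[1]#   (p1,1)→(p0,0,L)
state=p0 head=0 tape=[_]0#
Cell 0 holds _ when M halts.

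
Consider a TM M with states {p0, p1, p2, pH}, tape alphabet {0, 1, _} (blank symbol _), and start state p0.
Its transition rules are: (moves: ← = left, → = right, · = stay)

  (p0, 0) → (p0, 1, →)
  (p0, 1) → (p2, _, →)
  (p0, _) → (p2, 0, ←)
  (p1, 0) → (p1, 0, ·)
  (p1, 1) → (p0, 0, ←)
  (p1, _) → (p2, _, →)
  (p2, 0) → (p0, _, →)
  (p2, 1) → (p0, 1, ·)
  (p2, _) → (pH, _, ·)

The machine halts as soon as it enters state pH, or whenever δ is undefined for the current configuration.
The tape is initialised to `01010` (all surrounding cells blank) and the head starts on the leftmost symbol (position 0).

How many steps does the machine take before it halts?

state=p0 head=0 tape=[0]1010_   (p0,0)→(p0,1,→)
state=p0 head=1 tape=1[1]010_   (p0,1)→(p2,_,→)
state=p2 head=2 tape=1_[0]10_   (p2,0)→(p0,_,→)
state=p0 head=3 tape=1__[1]0_   (p0,1)→(p2,_,→)
state=p2 head=4 tape=1___[0]_   (p2,0)→(p0,_,→)
state=p0 head=5 tape=1____[_]   (p0,_)→(p2,0,←)
state=p2 head=4 tape=1___[_]0   (p2,_)→(pH,_,·)
state=pH head=4 tape=1___[_]0
M halts after 7 transitions.

7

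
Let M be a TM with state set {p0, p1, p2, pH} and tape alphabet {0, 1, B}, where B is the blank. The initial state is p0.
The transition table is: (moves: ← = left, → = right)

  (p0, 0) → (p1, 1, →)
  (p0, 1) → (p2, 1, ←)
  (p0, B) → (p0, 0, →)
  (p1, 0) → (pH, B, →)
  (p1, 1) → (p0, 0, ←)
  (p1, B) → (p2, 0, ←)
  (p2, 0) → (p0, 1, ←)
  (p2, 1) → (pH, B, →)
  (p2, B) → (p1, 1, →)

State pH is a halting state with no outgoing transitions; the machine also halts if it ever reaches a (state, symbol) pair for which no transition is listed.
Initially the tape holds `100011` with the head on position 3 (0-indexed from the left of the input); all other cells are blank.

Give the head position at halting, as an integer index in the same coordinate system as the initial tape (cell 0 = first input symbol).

p0 | 100[0]11   read 0 → write 1, move →, go to p1
p1 | 1001[1]1   read 1 → write 0, move ←, go to p0
p0 | 100[1]01   read 1 → write 1, move ←, go to p2
p2 | 10[0]101   read 0 → write 1, move ←, go to p0
p0 | 1[0]1101   read 0 → write 1, move →, go to p1
p1 | 11[1]101   read 1 → write 0, move ←, go to p0
p0 | 1[1]0101   read 1 → write 1, move ←, go to p2
p2 | [1]10101   read 1 → write B, move →, go to pH
pH | B[1]0101
At halt the head is at cell 1.

1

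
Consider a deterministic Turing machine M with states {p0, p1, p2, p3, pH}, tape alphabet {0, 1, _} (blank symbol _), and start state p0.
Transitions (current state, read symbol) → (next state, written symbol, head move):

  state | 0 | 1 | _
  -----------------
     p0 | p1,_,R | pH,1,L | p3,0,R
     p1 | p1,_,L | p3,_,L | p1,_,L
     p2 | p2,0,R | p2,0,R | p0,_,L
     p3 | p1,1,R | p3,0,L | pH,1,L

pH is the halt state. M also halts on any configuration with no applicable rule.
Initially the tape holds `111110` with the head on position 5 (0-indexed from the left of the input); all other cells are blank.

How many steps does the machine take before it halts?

p0 | __11111[0]_   read 0 → write _, move R, go to p1
p1 | __11111_[_]   read _ → write _, move L, go to p1
p1 | __11111[_]_   read _ → write _, move L, go to p1
p1 | __1111[1]__   read 1 → write _, move L, go to p3
p3 | __111[1]___   read 1 → write 0, move L, go to p3
p3 | __11[1]0___   read 1 → write 0, move L, go to p3
p3 | __1[1]00___   read 1 → write 0, move L, go to p3
p3 | __[1]000___   read 1 → write 0, move L, go to p3
p3 | _[_]0000___   read _ → write 1, move L, go to pH
pH | [_]10000___
M halts after 9 transitions.

9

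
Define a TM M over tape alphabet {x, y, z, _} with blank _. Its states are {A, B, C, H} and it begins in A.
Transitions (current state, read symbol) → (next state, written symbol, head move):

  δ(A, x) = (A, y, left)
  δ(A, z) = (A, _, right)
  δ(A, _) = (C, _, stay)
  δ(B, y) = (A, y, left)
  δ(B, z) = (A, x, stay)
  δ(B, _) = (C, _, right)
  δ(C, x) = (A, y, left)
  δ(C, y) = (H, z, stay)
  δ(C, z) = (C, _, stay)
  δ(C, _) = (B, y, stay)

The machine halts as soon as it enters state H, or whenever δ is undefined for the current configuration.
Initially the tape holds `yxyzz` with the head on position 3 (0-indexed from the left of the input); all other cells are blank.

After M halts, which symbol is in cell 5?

state=A head=3 tape=yxy[z]z_   (A,z)→(A,_,right)
state=A head=4 tape=yxy_[z]_   (A,z)→(A,_,right)
state=A head=5 tape=yxy__[_]   (A,_)→(C,_,stay)
state=C head=5 tape=yxy__[_]   (C,_)→(B,y,stay)
state=B head=5 tape=yxy__[y]   (B,y)→(A,y,left)
state=A head=4 tape=yxy_[_]y   (A,_)→(C,_,stay)
state=C head=4 tape=yxy_[_]y   (C,_)→(B,y,stay)
state=B head=4 tape=yxy_[y]y   (B,y)→(A,y,left)
state=A head=3 tape=yxy[_]yy   (A,_)→(C,_,stay)
state=C head=3 tape=yxy[_]yy   (C,_)→(B,y,stay)
state=B head=3 tape=yxy[y]yy   (B,y)→(A,y,left)
state=A head=2 tape=yx[y]yyy
Cell 5 holds y when M halts.

y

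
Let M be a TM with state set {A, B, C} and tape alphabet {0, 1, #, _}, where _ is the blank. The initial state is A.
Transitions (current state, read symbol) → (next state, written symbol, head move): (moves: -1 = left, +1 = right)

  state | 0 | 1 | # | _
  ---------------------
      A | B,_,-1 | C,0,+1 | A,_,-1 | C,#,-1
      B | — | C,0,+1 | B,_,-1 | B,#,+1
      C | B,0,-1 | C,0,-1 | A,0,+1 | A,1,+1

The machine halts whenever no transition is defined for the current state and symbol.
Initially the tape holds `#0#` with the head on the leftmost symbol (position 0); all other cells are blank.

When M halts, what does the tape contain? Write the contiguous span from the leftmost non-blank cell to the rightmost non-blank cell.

state=A head=0 tape=___[#]0#   (A,#)→(A,_,-1)
state=A head=-1 tape=__[_]_0#   (A,_)→(C,#,-1)
state=C head=-2 tape=_[_]#_0#   (C,_)→(A,1,+1)
state=A head=-1 tape=_1[#]_0#   (A,#)→(A,_,-1)
state=A head=-2 tape=_[1]__0#   (A,1)→(C,0,+1)
state=C head=-1 tape=_0[_]_0#   (C,_)→(A,1,+1)
state=A head=0 tape=_01[_]0#   (A,_)→(C,#,-1)
state=C head=-1 tape=_0[1]#0#   (C,1)→(C,0,-1)
state=C head=-2 tape=_[0]0#0#   (C,0)→(B,0,-1)
state=B head=-3 tape=[_]00#0#   (B,_)→(B,#,+1)
state=B head=-2 tape=#[0]0#0#
The non-blank tape span at halt is #00#0#.

#00#0#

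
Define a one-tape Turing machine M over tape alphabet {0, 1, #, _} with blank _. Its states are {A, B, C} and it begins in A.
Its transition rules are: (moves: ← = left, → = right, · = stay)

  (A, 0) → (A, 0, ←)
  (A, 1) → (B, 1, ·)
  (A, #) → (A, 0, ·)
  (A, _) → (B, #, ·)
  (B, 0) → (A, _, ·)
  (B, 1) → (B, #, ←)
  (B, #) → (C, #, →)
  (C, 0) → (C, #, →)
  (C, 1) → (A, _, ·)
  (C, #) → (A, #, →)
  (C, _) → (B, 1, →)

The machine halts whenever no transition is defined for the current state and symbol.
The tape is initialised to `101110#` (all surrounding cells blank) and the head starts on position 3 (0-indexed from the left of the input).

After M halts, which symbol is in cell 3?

0

state=A head=3 tape=_101[1]10#   (A,1)→(B,1,·)
state=B head=3 tape=_101[1]10#   (B,1)→(B,#,←)
state=B head=2 tape=_10[1]#10#   (B,1)→(B,#,←)
state=B head=1 tape=_1[0]##10#   (B,0)→(A,_,·)
state=A head=1 tape=_1[_]##10#   (A,_)→(B,#,·)
state=B head=1 tape=_1[#]##10#   (B,#)→(C,#,→)
state=C head=2 tape=_1#[#]#10#   (C,#)→(A,#,→)
state=A head=3 tape=_1##[#]10#   (A,#)→(A,0,·)
state=A head=3 tape=_1##[0]10#   (A,0)→(A,0,←)
state=A head=2 tape=_1#[#]010#   (A,#)→(A,0,·)
state=A head=2 tape=_1#[0]010#   (A,0)→(A,0,←)
state=A head=1 tape=_1[#]0010#   (A,#)→(A,0,·)
state=A head=1 tape=_1[0]0010#   (A,0)→(A,0,←)
state=A head=0 tape=_[1]00010#   (A,1)→(B,1,·)
state=B head=0 tape=_[1]00010#   (B,1)→(B,#,←)
state=B head=-1 tape=[_]#00010#
Cell 3 holds 0 when M halts.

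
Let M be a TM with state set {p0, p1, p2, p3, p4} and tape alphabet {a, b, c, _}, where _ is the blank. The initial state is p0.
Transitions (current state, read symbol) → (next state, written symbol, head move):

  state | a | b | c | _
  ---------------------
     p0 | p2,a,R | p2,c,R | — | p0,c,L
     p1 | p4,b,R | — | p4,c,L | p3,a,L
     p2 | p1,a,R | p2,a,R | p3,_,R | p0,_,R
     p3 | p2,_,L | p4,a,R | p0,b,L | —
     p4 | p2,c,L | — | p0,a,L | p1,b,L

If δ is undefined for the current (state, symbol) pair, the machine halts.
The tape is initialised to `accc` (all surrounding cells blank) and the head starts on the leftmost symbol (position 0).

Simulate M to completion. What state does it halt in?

p0

state=p0 head=0 tape=[a]ccc_   (p0,a)→(p2,a,R)
state=p2 head=1 tape=a[c]cc_   (p2,c)→(p3,_,R)
state=p3 head=2 tape=a_[c]c_   (p3,c)→(p0,b,L)
state=p0 head=1 tape=a[_]bc_   (p0,_)→(p0,c,L)
state=p0 head=0 tape=[a]cbc_   (p0,a)→(p2,a,R)
state=p2 head=1 tape=a[c]bc_   (p2,c)→(p3,_,R)
state=p3 head=2 tape=a_[b]c_   (p3,b)→(p4,a,R)
state=p4 head=3 tape=a_a[c]_   (p4,c)→(p0,a,L)
state=p0 head=2 tape=a_[a]a_   (p0,a)→(p2,a,R)
state=p2 head=3 tape=a_a[a]_   (p2,a)→(p1,a,R)
state=p1 head=4 tape=a_aa[_]   (p1,_)→(p3,a,L)
state=p3 head=3 tape=a_a[a]a   (p3,a)→(p2,_,L)
state=p2 head=2 tape=a_[a]_a   (p2,a)→(p1,a,R)
state=p1 head=3 tape=a_a[_]a   (p1,_)→(p3,a,L)
state=p3 head=2 tape=a_[a]aa   (p3,a)→(p2,_,L)
state=p2 head=1 tape=a[_]_aa   (p2,_)→(p0,_,R)
state=p0 head=2 tape=a_[_]aa   (p0,_)→(p0,c,L)
state=p0 head=1 tape=a[_]caa   (p0,_)→(p0,c,L)
state=p0 head=0 tape=[a]ccaa   (p0,a)→(p2,a,R)
state=p2 head=1 tape=a[c]caa   (p2,c)→(p3,_,R)
state=p3 head=2 tape=a_[c]aa   (p3,c)→(p0,b,L)
state=p0 head=1 tape=a[_]baa   (p0,_)→(p0,c,L)
state=p0 head=0 tape=[a]cbaa   (p0,a)→(p2,a,R)
state=p2 head=1 tape=a[c]baa   (p2,c)→(p3,_,R)
state=p3 head=2 tape=a_[b]aa   (p3,b)→(p4,a,R)
state=p4 head=3 tape=a_a[a]a   (p4,a)→(p2,c,L)
state=p2 head=2 tape=a_[a]ca   (p2,a)→(p1,a,R)
state=p1 head=3 tape=a_a[c]a   (p1,c)→(p4,c,L)
state=p4 head=2 tape=a_[a]ca   (p4,a)→(p2,c,L)
state=p2 head=1 tape=a[_]cca   (p2,_)→(p0,_,R)
state=p0 head=2 tape=a_[c]ca
No transition is defined for (p0, c); M halts in state p0.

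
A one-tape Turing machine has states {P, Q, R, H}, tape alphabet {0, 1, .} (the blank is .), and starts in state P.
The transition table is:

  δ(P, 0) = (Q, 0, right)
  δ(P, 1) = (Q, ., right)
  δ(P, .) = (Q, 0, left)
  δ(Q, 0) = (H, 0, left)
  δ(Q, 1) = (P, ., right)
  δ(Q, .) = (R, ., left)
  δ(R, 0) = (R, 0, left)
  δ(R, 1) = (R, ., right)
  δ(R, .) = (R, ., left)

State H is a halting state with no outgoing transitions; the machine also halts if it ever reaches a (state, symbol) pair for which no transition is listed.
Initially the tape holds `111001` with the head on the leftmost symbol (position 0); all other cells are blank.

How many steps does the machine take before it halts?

P | [1]11001   read 1 → write ., move right, go to Q
Q | .[1]1001   read 1 → write ., move right, go to P
P | ..[1]001   read 1 → write ., move right, go to Q
Q | ...[0]01   read 0 → write 0, move left, go to H
H | ..[.]001
M halts after 4 transitions.

4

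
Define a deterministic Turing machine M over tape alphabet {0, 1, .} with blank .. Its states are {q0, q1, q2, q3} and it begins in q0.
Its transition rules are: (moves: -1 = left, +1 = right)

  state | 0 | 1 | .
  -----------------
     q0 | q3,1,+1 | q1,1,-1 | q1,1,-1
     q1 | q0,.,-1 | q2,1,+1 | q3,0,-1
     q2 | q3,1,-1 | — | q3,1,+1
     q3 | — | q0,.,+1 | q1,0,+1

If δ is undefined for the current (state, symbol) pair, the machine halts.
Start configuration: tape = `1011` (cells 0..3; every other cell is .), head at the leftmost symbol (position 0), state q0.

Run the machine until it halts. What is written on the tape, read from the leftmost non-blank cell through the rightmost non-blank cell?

100111

q0 | ..[1]011   read 1 → write 1, move -1, go to q1
q1 | .[.]1011   read . → write 0, move -1, go to q3
q3 | [.]01011   read . → write 0, move +1, go to q1
q1 | 0[0]1011   read 0 → write ., move -1, go to q0
q0 | [0].1011   read 0 → write 1, move +1, go to q3
q3 | 1[.]1011   read . → write 0, move +1, go to q1
q1 | 10[1]011   read 1 → write 1, move +1, go to q2
q2 | 101[0]11   read 0 → write 1, move -1, go to q3
q3 | 10[1]111   read 1 → write ., move +1, go to q0
q0 | 10.[1]11   read 1 → write 1, move -1, go to q1
q1 | 10[.]111   read . → write 0, move -1, go to q3
q3 | 1[0]0111
The non-blank tape span at halt is 100111.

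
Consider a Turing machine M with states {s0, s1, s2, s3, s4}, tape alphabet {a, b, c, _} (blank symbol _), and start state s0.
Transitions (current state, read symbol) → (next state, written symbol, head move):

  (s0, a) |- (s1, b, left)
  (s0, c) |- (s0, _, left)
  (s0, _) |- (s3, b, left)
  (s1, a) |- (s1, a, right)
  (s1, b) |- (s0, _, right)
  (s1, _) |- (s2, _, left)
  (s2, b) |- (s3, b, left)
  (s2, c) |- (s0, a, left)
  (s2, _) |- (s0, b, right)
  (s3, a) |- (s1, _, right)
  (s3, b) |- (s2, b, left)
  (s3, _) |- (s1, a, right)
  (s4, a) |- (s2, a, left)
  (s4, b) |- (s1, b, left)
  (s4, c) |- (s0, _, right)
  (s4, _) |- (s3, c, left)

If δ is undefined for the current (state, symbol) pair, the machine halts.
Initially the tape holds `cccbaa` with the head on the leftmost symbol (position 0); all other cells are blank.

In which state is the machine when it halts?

s0 | __[c]ccbaa   read c → write _, move left, go to s0
s0 | _[_]_ccbaa   read _ → write b, move left, go to s3
s3 | [_]b_ccbaa   read _ → write a, move right, go to s1
s1 | a[b]_ccbaa   read b → write _, move right, go to s0
s0 | a_[_]ccbaa   read _ → write b, move left, go to s3
s3 | a[_]bccbaa   read _ → write a, move right, go to s1
s1 | aa[b]ccbaa   read b → write _, move right, go to s0
s0 | aa_[c]cbaa   read c → write _, move left, go to s0
s0 | aa[_]_cbaa   read _ → write b, move left, go to s3
s3 | a[a]b_cbaa   read a → write _, move right, go to s1
s1 | a_[b]_cbaa   read b → write _, move right, go to s0
s0 | a__[_]cbaa   read _ → write b, move left, go to s3
s3 | a_[_]bcbaa   read _ → write a, move right, go to s1
s1 | a_a[b]cbaa   read b → write _, move right, go to s0
s0 | a_a_[c]baa   read c → write _, move left, go to s0
s0 | a_a[_]_baa   read _ → write b, move left, go to s3
s3 | a_[a]b_baa   read a → write _, move right, go to s1
s1 | a__[b]_baa   read b → write _, move right, go to s0
s0 | a___[_]baa   read _ → write b, move left, go to s3
s3 | a__[_]bbaa   read _ → write a, move right, go to s1
s1 | a__a[b]baa   read b → write _, move right, go to s0
s0 | a__a_[b]aa
No transition is defined for (s0, b); M halts in state s0.

s0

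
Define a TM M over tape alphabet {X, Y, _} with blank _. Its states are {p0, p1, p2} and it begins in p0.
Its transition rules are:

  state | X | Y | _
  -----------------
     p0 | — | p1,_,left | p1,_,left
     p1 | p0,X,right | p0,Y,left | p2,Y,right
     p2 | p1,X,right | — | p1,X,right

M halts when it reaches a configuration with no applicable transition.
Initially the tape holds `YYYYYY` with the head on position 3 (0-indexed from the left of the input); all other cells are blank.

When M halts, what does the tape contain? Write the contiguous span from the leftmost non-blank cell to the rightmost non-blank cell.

state=p0 head=3 tape=__YYY[Y]YY   (p0,Y)→(p1,_,left)
state=p1 head=2 tape=__YY[Y]_YY   (p1,Y)→(p0,Y,left)
state=p0 head=1 tape=__Y[Y]Y_YY   (p0,Y)→(p1,_,left)
state=p1 head=0 tape=__[Y]_Y_YY   (p1,Y)→(p0,Y,left)
state=p0 head=-1 tape=_[_]Y_Y_YY   (p0,_)→(p1,_,left)
state=p1 head=-2 tape=[_]_Y_Y_YY   (p1,_)→(p2,Y,right)
state=p2 head=-1 tape=Y[_]Y_Y_YY   (p2,_)→(p1,X,right)
state=p1 head=0 tape=YX[Y]_Y_YY   (p1,Y)→(p0,Y,left)
state=p0 head=-1 tape=Y[X]Y_Y_YY
The non-blank tape span at halt is YXY_Y_YY.

YXY_Y_YY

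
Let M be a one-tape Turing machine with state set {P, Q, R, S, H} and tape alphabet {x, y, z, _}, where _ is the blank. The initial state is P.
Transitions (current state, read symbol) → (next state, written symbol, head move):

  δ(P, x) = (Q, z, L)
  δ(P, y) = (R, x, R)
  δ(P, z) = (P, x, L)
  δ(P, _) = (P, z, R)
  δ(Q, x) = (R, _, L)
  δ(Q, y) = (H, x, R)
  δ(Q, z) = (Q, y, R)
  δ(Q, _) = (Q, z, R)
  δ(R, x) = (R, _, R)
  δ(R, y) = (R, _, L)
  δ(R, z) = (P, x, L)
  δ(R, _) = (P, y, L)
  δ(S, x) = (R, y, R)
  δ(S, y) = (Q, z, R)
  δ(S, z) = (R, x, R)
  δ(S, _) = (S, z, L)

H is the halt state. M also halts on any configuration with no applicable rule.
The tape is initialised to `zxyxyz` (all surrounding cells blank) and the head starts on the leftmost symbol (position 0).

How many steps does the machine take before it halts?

P | ___[z]xyxyz   read z → write x, move L, go to P
P | __[_]xxyxyz   read _ → write z, move R, go to P
P | __z[x]xyxyz   read x → write z, move L, go to Q
Q | __[z]zxyxyz   read z → write y, move R, go to Q
Q | __y[z]xyxyz   read z → write y, move R, go to Q
Q | __yy[x]yxyz   read x → write _, move L, go to R
R | __y[y]_yxyz   read y → write _, move L, go to R
R | __[y]__yxyz   read y → write _, move L, go to R
R | _[_]___yxyz   read _ → write y, move L, go to P
P | [_]y___yxyz   read _ → write z, move R, go to P
P | z[y]___yxyz   read y → write x, move R, go to R
R | zx[_]__yxyz   read _ → write y, move L, go to P
P | z[x]y__yxyz   read x → write z, move L, go to Q
Q | [z]zy__yxyz   read z → write y, move R, go to Q
Q | y[z]y__yxyz   read z → write y, move R, go to Q
Q | yy[y]__yxyz   read y → write x, move R, go to H
H | yyx[_]_yxyz
M halts after 16 transitions.

16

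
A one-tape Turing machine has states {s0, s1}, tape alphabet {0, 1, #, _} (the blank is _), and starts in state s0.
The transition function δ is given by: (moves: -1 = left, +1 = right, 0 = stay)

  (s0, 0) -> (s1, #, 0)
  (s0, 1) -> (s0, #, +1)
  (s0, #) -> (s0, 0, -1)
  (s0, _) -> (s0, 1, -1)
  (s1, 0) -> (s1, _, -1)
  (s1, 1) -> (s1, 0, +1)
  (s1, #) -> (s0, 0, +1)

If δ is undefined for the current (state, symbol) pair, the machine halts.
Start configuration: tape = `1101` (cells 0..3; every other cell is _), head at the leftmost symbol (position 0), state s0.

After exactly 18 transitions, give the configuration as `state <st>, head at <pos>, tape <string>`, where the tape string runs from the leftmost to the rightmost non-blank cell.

state s0, head at 5, tape ##0001

s0 | [1]101__   read 1 → write #, move +1, go to s0
s0 | #[1]01__   read 1 → write #, move +1, go to s0
s0 | ##[0]1__   read 0 → write #, move 0, go to s1
s1 | ##[#]1__   read # → write 0, move +1, go to s0
s0 | ##0[1]__   read 1 → write #, move +1, go to s0
s0 | ##0#[_]_   read _ → write 1, move -1, go to s0
s0 | ##0[#]1_   read # → write 0, move -1, go to s0
s0 | ##[0]01_   read 0 → write #, move 0, go to s1
s1 | ##[#]01_   read # → write 0, move +1, go to s0
s0 | ##0[0]1_   read 0 → write #, move 0, go to s1
s1 | ##0[#]1_   read # → write 0, move +1, go to s0
s0 | ##00[1]_   read 1 → write #, move +1, go to s0
s0 | ##00#[_]   read _ → write 1, move -1, go to s0
s0 | ##00[#]1   read # → write 0, move -1, go to s0
s0 | ##0[0]01   read 0 → write #, move 0, go to s1
s1 | ##0[#]01   read # → write 0, move +1, go to s0
s0 | ##00[0]1   read 0 → write #, move 0, go to s1
s1 | ##00[#]1   read # → write 0, move +1, go to s0
s0 | ##000[1]
After 18 steps: state s0, head at 5, tape ##0001.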